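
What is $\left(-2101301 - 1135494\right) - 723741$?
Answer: $-3960536$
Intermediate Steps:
$\left(-2101301 - 1135494\right) - 723741 = -3236795 - 723741 = -3960536$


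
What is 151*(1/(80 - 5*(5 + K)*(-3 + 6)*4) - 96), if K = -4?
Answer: -289769/20 ≈ -14488.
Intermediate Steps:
151*(1/(80 - 5*(5 + K)*(-3 + 6)*4) - 96) = 151*(1/(80 - 5*(5 - 4)*(-3 + 6)*4) - 96) = 151*(1/(80 - 5*3*4) - 96) = 151*(1/(80 - 15*4) - 96) = 151*(1/(80 - 60) - 96) = 151*(1/20 - 96) = 151*(-1919/20) = -289769/20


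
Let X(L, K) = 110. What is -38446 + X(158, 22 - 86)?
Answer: -38336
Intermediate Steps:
-38446 + X(158, 22 - 86) = -38446 + 110 = -38336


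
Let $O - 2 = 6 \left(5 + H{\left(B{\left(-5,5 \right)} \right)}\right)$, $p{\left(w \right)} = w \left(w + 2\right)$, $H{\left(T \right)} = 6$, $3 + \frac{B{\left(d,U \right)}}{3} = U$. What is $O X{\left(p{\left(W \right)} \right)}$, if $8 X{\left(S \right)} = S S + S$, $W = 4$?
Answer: $5100$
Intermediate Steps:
$B{\left(d,U \right)} = -9 + 3 U$
$p{\left(w \right)} = w \left(2 + w\right)$
$X{\left(S \right)} = \frac{S}{8} + \frac{S^{2}}{8}$ ($X{\left(S \right)} = \frac{S S + S}{8} = \frac{S^{2} + S}{8} = \frac{S + S^{2}}{8} = \frac{S}{8} + \frac{S^{2}}{8}$)
$O = 68$ ($O = 2 + 6 \left(5 + 6\right) = 2 + 6 \cdot 11 = 2 + 66 = 68$)
$O X{\left(p{\left(W \right)} \right)} = 68 \frac{4 \left(2 + 4\right) \left(1 + 4 \left(2 + 4\right)\right)}{8} = 68 \frac{4 \cdot 6 \left(1 + 4 \cdot 6\right)}{8} = 68 \cdot \frac{1}{8} \cdot 24 \left(1 + 24\right) = 68 \cdot \frac{1}{8} \cdot 24 \cdot 25 = 68 \cdot 75 = 5100$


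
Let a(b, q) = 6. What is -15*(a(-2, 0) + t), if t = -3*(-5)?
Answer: -315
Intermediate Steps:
t = 15
-15*(a(-2, 0) + t) = -15*(6 + 15) = -15*21 = -315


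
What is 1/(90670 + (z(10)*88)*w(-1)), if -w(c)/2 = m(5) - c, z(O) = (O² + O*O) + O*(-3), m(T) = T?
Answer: -1/88850 ≈ -1.1255e-5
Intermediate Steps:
z(O) = -3*O + 2*O² (z(O) = (O² + O²) - 3*O = 2*O² - 3*O = -3*O + 2*O²)
w(c) = -10 + 2*c (w(c) = -2*(5 - c) = -10 + 2*c)
1/(90670 + (z(10)*88)*w(-1)) = 1/(90670 + ((10*(-3 + 2*10))*88)*(-10 + 2*(-1))) = 1/(90670 + ((10*(-3 + 20))*88)*(-10 - 2)) = 1/(90670 + ((10*17)*88)*(-12)) = 1/(90670 + (170*88)*(-12)) = 1/(90670 + 14960*(-12)) = 1/(90670 - 179520) = 1/(-88850) = -1/88850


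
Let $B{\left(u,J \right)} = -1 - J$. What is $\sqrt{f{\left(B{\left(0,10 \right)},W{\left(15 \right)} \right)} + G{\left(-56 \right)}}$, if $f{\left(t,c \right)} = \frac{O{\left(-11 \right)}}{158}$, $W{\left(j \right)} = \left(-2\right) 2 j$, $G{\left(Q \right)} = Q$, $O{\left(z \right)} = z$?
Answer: $\frac{i \sqrt{1399722}}{158} \approx 7.488 i$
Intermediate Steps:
$W{\left(j \right)} = - 4 j$
$f{\left(t,c \right)} = - \frac{11}{158}$
$\sqrt{f{\left(B{\left(0,10 \right)},W{\left(15 \right)} \right)} + G{\left(-56 \right)}} = \sqrt{- \frac{11}{158} - 56} = \sqrt{- \frac{8859}{158}} = \frac{i \sqrt{1399722}}{158}$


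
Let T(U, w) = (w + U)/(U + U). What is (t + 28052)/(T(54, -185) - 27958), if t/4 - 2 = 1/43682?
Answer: -66188713896/65950974395 ≈ -1.0036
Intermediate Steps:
t = 174730/21841 (t = 8 + 4/43682 = 8 + 4*(1/43682) = 8 + 2/21841 = 174730/21841 ≈ 8.0001)
T(U, w) = (U + w)/(2*U) (T(U, w) = (U + w)/((2*U)) = (U + w)*(1/(2*U)) = (U + w)/(2*U))
(t + 28052)/(T(54, -185) - 27958) = (174730/21841 + 28052)/((½)*(54 - 185)/54 - 27958) = 612858462/(21841*((½)*(1/54)*(-131) - 27958)) = 612858462/(21841*(-131/108 - 27958)) = 612858462/(21841*(-3019595/108)) = (612858462/21841)*(-108/3019595) = -66188713896/65950974395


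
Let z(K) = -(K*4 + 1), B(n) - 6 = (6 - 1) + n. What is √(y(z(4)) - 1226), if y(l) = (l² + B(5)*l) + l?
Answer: I*√1226 ≈ 35.014*I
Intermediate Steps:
B(n) = 11 + n (B(n) = 6 + ((6 - 1) + n) = 6 + (5 + n) = 11 + n)
z(K) = -1 - 4*K (z(K) = -(4*K + 1) = -(1 + 4*K) = -1 - 4*K)
y(l) = l² + 17*l (y(l) = (l² + (11 + 5)*l) + l = (l² + 16*l) + l = l² + 17*l)
√(y(z(4)) - 1226) = √((-1 - 4*4)*(17 + (-1 - 4*4)) - 1226) = √((-1 - 16)*(17 + (-1 - 16)) - 1226) = √(-17*(17 - 17) - 1226) = √(-17*0 - 1226) = √(0 - 1226) = √(-1226) = I*√1226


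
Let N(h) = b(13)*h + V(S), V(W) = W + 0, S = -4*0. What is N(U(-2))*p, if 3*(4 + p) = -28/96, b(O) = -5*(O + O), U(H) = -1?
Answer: -19175/36 ≈ -532.64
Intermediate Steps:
b(O) = -10*O
S = 0
V(W) = W
p = -295/72 (p = -4 + (-28/96)/3 = -4 + (-28*1/96)/3 = -4 + (⅓)*(-7/24) = -4 - 7/72 = -295/72 ≈ -4.0972)
N(h) = -130*h (N(h) = (-10*13)*h + 0 = -130*h + 0 = -130*h)
N(U(-2))*p = -130*(-1)*(-295/72) = 130*(-295/72) = -19175/36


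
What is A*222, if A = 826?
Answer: 183372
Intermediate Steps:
A*222 = 826*222 = 183372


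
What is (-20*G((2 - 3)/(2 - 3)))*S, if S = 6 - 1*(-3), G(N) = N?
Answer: -180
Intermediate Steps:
S = 9 (S = 6 + 3 = 9)
(-20*G((2 - 3)/(2 - 3)))*S = -20*(2 - 3)/(2 - 3)*9 = -(-20)/(-1)*9 = -(-20)*(-1)*9 = -20*1*9 = -20*9 = -180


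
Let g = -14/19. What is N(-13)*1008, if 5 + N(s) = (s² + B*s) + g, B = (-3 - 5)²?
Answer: -12807648/19 ≈ -6.7409e+5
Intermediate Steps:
g = -14/19 (g = -14*1/19 = -14/19 ≈ -0.73684)
B = 64 (B = (-8)² = 64)
N(s) = -109/19 + s² + 64*s (N(s) = -5 + ((s² + 64*s) - 14/19) = -5 + (-14/19 + s² + 64*s) = -109/19 + s² + 64*s)
N(-13)*1008 = (-109/19 + (-13)² + 64*(-13))*1008 = (-109/19 + 169 - 832)*1008 = -12706/19*1008 = -12807648/19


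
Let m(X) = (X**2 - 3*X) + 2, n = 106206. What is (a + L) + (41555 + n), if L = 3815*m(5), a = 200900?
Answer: 394441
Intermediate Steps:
m(X) = 2 + X**2 - 3*X
L = 45780 (L = 3815*(2 + 5**2 - 3*5) = 3815*(2 + 25 - 15) = 3815*12 = 45780)
(a + L) + (41555 + n) = (200900 + 45780) + (41555 + 106206) = 246680 + 147761 = 394441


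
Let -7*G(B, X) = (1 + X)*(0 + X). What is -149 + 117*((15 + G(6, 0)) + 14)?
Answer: 3244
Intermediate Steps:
G(B, X) = -X*(1 + X)/7 (G(B, X) = -(1 + X)*(0 + X)/7 = -(1 + X)*X/7 = -X*(1 + X)/7)
-149 + 117*((15 + G(6, 0)) + 14) = -149 + 117*((15 - ⅐*0*(1 + 0)) + 14) = -149 + 117*((15 - ⅐*0*1) + 14) = -149 + 117*((15 + 0) + 14) = -149 + 117*(15 + 14) = -149 + 117*29 = -149 + 3393 = 3244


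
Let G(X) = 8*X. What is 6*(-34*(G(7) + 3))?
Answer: -12036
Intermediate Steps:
6*(-34*(G(7) + 3)) = 6*(-34*(8*7 + 3)) = 6*(-34*(56 + 3)) = 6*(-34*59) = 6*(-2006) = -12036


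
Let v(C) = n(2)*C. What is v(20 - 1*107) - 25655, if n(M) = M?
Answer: -25829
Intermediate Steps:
v(C) = 2*C
v(20 - 1*107) - 25655 = 2*(20 - 1*107) - 25655 = 2*(20 - 107) - 25655 = 2*(-87) - 25655 = -174 - 25655 = -25829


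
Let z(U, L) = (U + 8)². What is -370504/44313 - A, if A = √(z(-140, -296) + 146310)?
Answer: -370504/44313 - √163734 ≈ -413.00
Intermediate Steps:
z(U, L) = (8 + U)²
A = √163734 (A = √((8 - 140)² + 146310) = √((-132)² + 146310) = √(17424 + 146310) = √163734 ≈ 404.64)
-370504/44313 - A = -370504/44313 - √163734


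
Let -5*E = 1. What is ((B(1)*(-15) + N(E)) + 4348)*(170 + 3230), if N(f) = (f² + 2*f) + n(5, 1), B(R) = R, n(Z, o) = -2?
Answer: 14724176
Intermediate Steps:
E = -⅕ (E = -⅕*1 = -⅕ ≈ -0.20000)
N(f) = -2 + f² + 2*f (N(f) = (f² + 2*f) - 2 = -2 + f² + 2*f)
((B(1)*(-15) + N(E)) + 4348)*(170 + 3230) = ((1*(-15) + (-2 + (-⅕)² + 2*(-⅕))) + 4348)*(170 + 3230) = ((-15 + (-2 + 1/25 - ⅖)) + 4348)*3400 = ((-15 - 59/25) + 4348)*3400 = (-434/25 + 4348)*3400 = (108266/25)*3400 = 14724176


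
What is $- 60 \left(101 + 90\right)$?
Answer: $-11460$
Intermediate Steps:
$- 60 \left(101 + 90\right) = \left(-60\right) 191 = -11460$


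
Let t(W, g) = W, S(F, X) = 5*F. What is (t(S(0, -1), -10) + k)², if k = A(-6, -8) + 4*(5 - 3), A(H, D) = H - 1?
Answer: 1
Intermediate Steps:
A(H, D) = -1 + H
k = 1 (k = (-1 - 6) + 4*(5 - 3) = -7 + 4*2 = -7 + 8 = 1)
(t(S(0, -1), -10) + k)² = (5*0 + 1)² = (0 + 1)² = 1² = 1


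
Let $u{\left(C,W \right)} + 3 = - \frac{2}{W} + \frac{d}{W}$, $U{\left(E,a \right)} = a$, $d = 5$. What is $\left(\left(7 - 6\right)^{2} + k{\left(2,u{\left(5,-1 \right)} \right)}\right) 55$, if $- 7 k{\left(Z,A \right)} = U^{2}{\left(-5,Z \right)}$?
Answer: $\frac{165}{7} \approx 23.571$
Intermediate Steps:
$u{\left(C,W \right)} = -3 + \frac{3}{W}$ ($u{\left(C,W \right)} = -3 + \left(- \frac{2}{W} + \frac{5}{W}\right) = -3 + \frac{3}{W}$)
$k{\left(Z,A \right)} = - \frac{Z^{2}}{7}$
$\left(\left(7 - 6\right)^{2} + k{\left(2,u{\left(5,-1 \right)} \right)}\right) 55 = \left(\left(7 - 6\right)^{2} - \frac{2^{2}}{7}\right) 55 = \left(1^{2} - \frac{4}{7}\right) 55 = \left(1 - \frac{4}{7}\right) 55 = \frac{3}{7} \cdot 55 = \frac{165}{7}$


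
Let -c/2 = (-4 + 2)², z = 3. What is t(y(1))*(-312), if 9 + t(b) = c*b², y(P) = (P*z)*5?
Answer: 564408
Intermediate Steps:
c = -8 (c = -2*(-4 + 2)² = -2*(-2)² = -2*4 = -8)
y(P) = 15*P (y(P) = (P*3)*5 = (3*P)*5 = 15*P)
t(b) = -9 - 8*b²
t(y(1))*(-312) = (-9 - 8*(15*1)²)*(-312) = (-9 - 8*15²)*(-312) = (-9 - 8*225)*(-312) = (-9 - 1800)*(-312) = -1809*(-312) = 564408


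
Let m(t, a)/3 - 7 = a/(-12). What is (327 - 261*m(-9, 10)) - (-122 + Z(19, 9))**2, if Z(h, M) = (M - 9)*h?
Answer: -38771/2 ≈ -19386.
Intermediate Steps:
m(t, a) = 21 - a/4 (m(t, a) = 21 + 3*(a/(-12)) = 21 + 3*(a*(-1/12)) = 21 + 3*(-a/12) = 21 - a/4)
Z(h, M) = h*(-9 + M) (Z(h, M) = (-9 + M)*h = h*(-9 + M))
(327 - 261*m(-9, 10)) - (-122 + Z(19, 9))**2 = (327 - 261*(21 - 1/4*10)) - (-122 + 19*(-9 + 9))**2 = (327 - 261*(21 - 5/2)) - (-122 + 19*0)**2 = (327 - 261*37/2) - (-122 + 0)**2 = (327 - 9657/2) - 1*(-122)**2 = -9003/2 - 1*14884 = -9003/2 - 14884 = -38771/2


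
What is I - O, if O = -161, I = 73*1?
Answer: 234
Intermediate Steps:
I = 73
I - O = 73 - 1*(-161) = 73 + 161 = 234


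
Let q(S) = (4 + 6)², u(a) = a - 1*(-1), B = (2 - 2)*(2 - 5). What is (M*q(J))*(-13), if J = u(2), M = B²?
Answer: 0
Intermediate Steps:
B = 0 (B = 0*(-3) = 0)
u(a) = 1 + a (u(a) = a + 1 = 1 + a)
M = 0 (M = 0² = 0)
J = 3 (J = 1 + 2 = 3)
q(S) = 100 (q(S) = 10² = 100)
(M*q(J))*(-13) = (0*100)*(-13) = 0*(-13) = 0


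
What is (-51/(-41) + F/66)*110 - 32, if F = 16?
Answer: 16174/123 ≈ 131.50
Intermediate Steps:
(-51/(-41) + F/66)*110 - 32 = (-51/(-41) + 16/66)*110 - 32 = (-51*(-1/41) + 16*(1/66))*110 - 32 = (51/41 + 8/33)*110 - 32 = (2011/1353)*110 - 32 = 20110/123 - 32 = 16174/123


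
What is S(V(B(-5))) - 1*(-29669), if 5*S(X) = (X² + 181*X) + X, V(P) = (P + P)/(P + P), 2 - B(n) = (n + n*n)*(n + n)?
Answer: 148528/5 ≈ 29706.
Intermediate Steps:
B(n) = 2 - 2*n*(n + n²) (B(n) = 2 - (n + n*n)*(n + n) = 2 - (n + n²)*2*n = 2 - 2*n*(n + n²))
V(P) = 1 (V(P) = (2*P)/((2*P)) = (2*P)*(1/(2*P)) = 1)
S(X) = X²/5 + 182*X/5 (S(X) = ((X² + 181*X) + X)/5 = (X² + 182*X)/5 = X²/5 + 182*X/5)
S(V(B(-5))) - 1*(-29669) = (⅕)*1*(182 + 1) - 1*(-29669) = (⅕)*1*183 + 29669 = 183/5 + 29669 = 148528/5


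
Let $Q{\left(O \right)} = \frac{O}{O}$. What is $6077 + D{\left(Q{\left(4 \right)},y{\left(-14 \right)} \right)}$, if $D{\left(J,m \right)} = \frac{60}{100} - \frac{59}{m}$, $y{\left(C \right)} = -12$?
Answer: $\frac{364951}{60} \approx 6082.5$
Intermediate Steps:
$Q{\left(O \right)} = 1$
$D{\left(J,m \right)} = \frac{3}{5} - \frac{59}{m}$ ($D{\left(J,m \right)} = 60 \cdot \frac{1}{100} - \frac{59}{m} = \frac{3}{5} - \frac{59}{m}$)
$6077 + D{\left(Q{\left(4 \right)},y{\left(-14 \right)} \right)} = 6077 - \left(- \frac{3}{5} + \frac{59}{-12}\right) = 6077 + \left(\frac{3}{5} - - \frac{59}{12}\right) = 6077 + \left(\frac{3}{5} + \frac{59}{12}\right) = 6077 + \frac{331}{60} = \frac{364951}{60}$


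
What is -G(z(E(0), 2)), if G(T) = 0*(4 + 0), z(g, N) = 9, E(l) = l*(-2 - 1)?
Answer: 0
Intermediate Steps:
E(l) = -3*l (E(l) = l*(-3) = -3*l)
G(T) = 0 (G(T) = 0*4 = 0)
-G(z(E(0), 2)) = -1*0 = 0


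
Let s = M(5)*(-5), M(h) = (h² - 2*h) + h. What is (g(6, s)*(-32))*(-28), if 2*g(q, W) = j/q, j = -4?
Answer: -896/3 ≈ -298.67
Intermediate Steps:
M(h) = h² - h
s = -100 (s = (5*(-1 + 5))*(-5) = (5*4)*(-5) = 20*(-5) = -100)
g(q, W) = -2/q (g(q, W) = (-4/q)/2 = -2/q)
(g(6, s)*(-32))*(-28) = (-2/6*(-32))*(-28) = (-2*⅙*(-32))*(-28) = -⅓*(-32)*(-28) = (32/3)*(-28) = -896/3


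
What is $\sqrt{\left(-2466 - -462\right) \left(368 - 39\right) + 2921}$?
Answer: $43 i \sqrt{355} \approx 810.18 i$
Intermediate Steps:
$\sqrt{\left(-2466 - -462\right) \left(368 - 39\right) + 2921} = \sqrt{\left(-2466 + 462\right) 329 + 2921} = \sqrt{\left(-2004\right) 329 + 2921} = \sqrt{-659316 + 2921} = \sqrt{-656395} = 43 i \sqrt{355}$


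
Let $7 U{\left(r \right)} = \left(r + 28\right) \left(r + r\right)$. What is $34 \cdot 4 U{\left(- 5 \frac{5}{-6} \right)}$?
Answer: $\frac{328100}{63} \approx 5207.9$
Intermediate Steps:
$U{\left(r \right)} = \frac{2 r \left(28 + r\right)}{7}$ ($U{\left(r \right)} = \frac{\left(r + 28\right) \left(r + r\right)}{7} = \frac{\left(28 + r\right) 2 r}{7} = \frac{2 r \left(28 + r\right)}{7}$)
$34 \cdot 4 U{\left(- 5 \frac{5}{-6} \right)} = 34 \cdot 4 \frac{2 \left(- 5 \frac{5}{-6}\right) \left(28 - 5 \frac{5}{-6}\right)}{7} = 136 \frac{2 \left(- 5 \cdot 5 \left(- \frac{1}{6}\right)\right) \left(28 - 5 \cdot 5 \left(- \frac{1}{6}\right)\right)}{7} = 136 \frac{2 \left(\left(-5\right) \left(- \frac{5}{6}\right)\right) \left(28 - - \frac{25}{6}\right)}{7} = 136 \cdot \frac{2}{7} \cdot \frac{25}{6} \left(28 + \frac{25}{6}\right) = 136 \cdot \frac{2}{7} \cdot \frac{25}{6} \cdot \frac{193}{6} = 136 \cdot \frac{4825}{126} = \frac{328100}{63}$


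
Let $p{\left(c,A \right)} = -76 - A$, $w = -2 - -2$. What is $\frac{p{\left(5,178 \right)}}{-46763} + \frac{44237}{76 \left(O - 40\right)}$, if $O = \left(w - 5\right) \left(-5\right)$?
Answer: $- \frac{2068365271}{53309820} \approx -38.799$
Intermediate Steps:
$w = 0$ ($w = -2 + 2 = 0$)
$O = 25$ ($O = \left(0 - 5\right) \left(-5\right) = \left(-5\right) \left(-5\right) = 25$)
$\frac{p{\left(5,178 \right)}}{-46763} + \frac{44237}{76 \left(O - 40\right)} = \frac{-76 - 178}{-46763} + \frac{44237}{76 \left(25 - 40\right)} = \left(-76 - 178\right) \left(- \frac{1}{46763}\right) + \frac{44237}{76 \left(-15\right)} = \left(-254\right) \left(- \frac{1}{46763}\right) + \frac{44237}{-1140} = \frac{254}{46763} + 44237 \left(- \frac{1}{1140}\right) = \frac{254}{46763} - \frac{44237}{1140} = - \frac{2068365271}{53309820}$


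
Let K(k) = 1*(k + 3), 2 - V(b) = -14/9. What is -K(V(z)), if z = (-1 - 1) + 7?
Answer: -59/9 ≈ -6.5556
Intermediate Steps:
z = 5 (z = -2 + 7 = 5)
V(b) = 32/9 (V(b) = 2 - (-14)/9 = 2 - 1*(-14/9) = 2 + 14/9 = 32/9)
K(k) = 3 + k (K(k) = 1*(3 + k) = 3 + k)
-K(V(z)) = -(3 + 32/9) = -1*59/9 = -59/9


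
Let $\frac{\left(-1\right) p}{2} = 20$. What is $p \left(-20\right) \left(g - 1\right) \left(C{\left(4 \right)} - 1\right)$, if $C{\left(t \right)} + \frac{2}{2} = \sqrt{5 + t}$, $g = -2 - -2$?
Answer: $-800$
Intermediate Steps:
$p = -40$ ($p = \left(-2\right) 20 = -40$)
$g = 0$ ($g = -2 + 2 = 0$)
$C{\left(t \right)} = -1 + \sqrt{5 + t}$
$p \left(-20\right) \left(g - 1\right) \left(C{\left(4 \right)} - 1\right) = \left(-40\right) \left(-20\right) \left(0 - 1\right) \left(\left(-1 + \sqrt{5 + 4}\right) - 1\right) = 800 \left(- (\left(-1 + \sqrt{9}\right) - 1)\right) = 800 \left(- (\left(-1 + 3\right) - 1)\right) = 800 \left(- (2 - 1)\right) = 800 \left(\left(-1\right) 1\right) = 800 \left(-1\right) = -800$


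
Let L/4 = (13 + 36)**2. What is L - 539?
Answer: 9065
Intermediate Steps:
L = 9604 (L = 4*(13 + 36)**2 = 4*49**2 = 4*2401 = 9604)
L - 539 = 9604 - 539 = 9065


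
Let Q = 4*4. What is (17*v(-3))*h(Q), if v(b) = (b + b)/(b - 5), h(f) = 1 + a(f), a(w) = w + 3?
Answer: 255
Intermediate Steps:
Q = 16
a(w) = 3 + w
h(f) = 4 + f (h(f) = 1 + (3 + f) = 4 + f)
v(b) = 2*b/(-5 + b) (v(b) = (2*b)/(-5 + b) = 2*b/(-5 + b))
(17*v(-3))*h(Q) = (17*(2*(-3)/(-5 - 3)))*(4 + 16) = (17*(2*(-3)/(-8)))*20 = (17*(2*(-3)*(-1/8)))*20 = (17*(3/4))*20 = (51/4)*20 = 255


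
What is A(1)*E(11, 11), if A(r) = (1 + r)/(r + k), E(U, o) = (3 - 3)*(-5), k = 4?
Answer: 0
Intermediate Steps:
E(U, o) = 0 (E(U, o) = 0*(-5) = 0)
A(r) = (1 + r)/(4 + r) (A(r) = (1 + r)/(r + 4) = (1 + r)/(4 + r))
A(1)*E(11, 11) = ((1 + 1)/(4 + 1))*0 = (2/5)*0 = ((⅕)*2)*0 = (⅖)*0 = 0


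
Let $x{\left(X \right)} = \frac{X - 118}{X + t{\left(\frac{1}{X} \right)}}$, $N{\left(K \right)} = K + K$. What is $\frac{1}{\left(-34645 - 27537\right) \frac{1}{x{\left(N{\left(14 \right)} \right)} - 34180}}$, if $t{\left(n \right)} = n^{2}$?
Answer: $\frac{375212050}{682540723} \approx 0.54973$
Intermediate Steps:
$N{\left(K \right)} = 2 K$
$x{\left(X \right)} = \frac{-118 + X}{X + \frac{1}{X^{2}}}$ ($x{\left(X \right)} = \frac{X - 118}{X + \left(\frac{1}{X}\right)^{2}} = \frac{-118 + X}{X + \frac{1}{X^{2}}}$)
$\frac{1}{\left(-34645 - 27537\right) \frac{1}{x{\left(N{\left(14 \right)} \right)} - 34180}} = \frac{1}{\left(-34645 - 27537\right) \frac{1}{\frac{\left(2 \cdot 14\right)^{2} \left(-118 + 2 \cdot 14\right)}{1 + \left(2 \cdot 14\right)^{3}} - 34180}} = \frac{1}{\left(-62182\right) \frac{1}{\frac{28^{2} \left(-118 + 28\right)}{1 + 28^{3}} - 34180}} = \frac{1}{\left(-62182\right) \frac{1}{784 \frac{1}{1 + 21952} \left(-90\right) - 34180}} = \frac{1}{\left(-62182\right) \frac{1}{784 \cdot \frac{1}{21953} \left(-90\right) - 34180}} = \frac{1}{\left(-62182\right) \frac{1}{- \frac{70560}{21953} - 34180}} = \frac{1}{\left(-62182\right) \frac{1}{- \frac{750424100}{21953}}} = \frac{1}{\left(-62182\right) \left(- \frac{21953}{750424100}\right)} = \frac{1}{\frac{682540723}{375212050}} = \frac{375212050}{682540723}$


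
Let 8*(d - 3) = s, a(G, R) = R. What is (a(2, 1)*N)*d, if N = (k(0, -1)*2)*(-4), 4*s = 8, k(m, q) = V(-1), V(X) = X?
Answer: 26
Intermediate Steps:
k(m, q) = -1
s = 2 (s = (1/4)*8 = 2)
d = 13/4 (d = 3 + (1/8)*2 = 3 + 1/4 = 13/4 ≈ 3.2500)
N = 8 (N = -1*2*(-4) = -2*(-4) = 8)
(a(2, 1)*N)*d = (1*8)*(13/4) = 8*(13/4) = 26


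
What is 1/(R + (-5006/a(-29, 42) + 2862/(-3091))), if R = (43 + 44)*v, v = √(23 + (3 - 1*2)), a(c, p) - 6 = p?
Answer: 579040318824/938776040915015 + 957568258944*√6/938776040915015 ≈ 0.0031153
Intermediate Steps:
a(c, p) = 6 + p
v = 2*√6 (v = √(23 + (3 - 2)) = √(23 + 1) = √24 = 2*√6 ≈ 4.8990)
R = 174*√6 (R = (43 + 44)*(2*√6) = 87*(2*√6) = 174*√6 ≈ 426.21)
1/(R + (-5006/a(-29, 42) + 2862/(-3091))) = 1/(174*√6 + (-5006/(6 + 42) + 2862/(-3091))) = 1/(174*√6 + (-5006/48 + 2862*(-1/3091))) = 1/(174*√6 + (-5006*1/48 - 2862/3091)) = 1/(174*√6 + (-2503/24 - 2862/3091)) = 1/(174*√6 - 7805461/74184) = 1/(-7805461/74184 + 174*√6)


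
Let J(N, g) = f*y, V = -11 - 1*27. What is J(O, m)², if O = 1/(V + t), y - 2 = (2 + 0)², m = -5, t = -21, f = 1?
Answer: 36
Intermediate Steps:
y = 6 (y = 2 + (2 + 0)² = 2 + 2² = 2 + 4 = 6)
V = -38 (V = -11 - 27 = -38)
O = -1/59 (O = 1/(-38 - 21) = 1/(-59) = -1/59 ≈ -0.016949)
J(N, g) = 6 (J(N, g) = 1*6 = 6)
J(O, m)² = 6² = 36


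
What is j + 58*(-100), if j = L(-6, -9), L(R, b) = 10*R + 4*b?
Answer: -5896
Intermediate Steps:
L(R, b) = 4*b + 10*R
j = -96 (j = 4*(-9) + 10*(-6) = -36 - 60 = -96)
j + 58*(-100) = -96 + 58*(-100) = -96 - 5800 = -5896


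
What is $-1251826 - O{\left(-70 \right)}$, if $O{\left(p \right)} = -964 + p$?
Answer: $-1250792$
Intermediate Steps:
$-1251826 - O{\left(-70 \right)} = -1251826 - \left(-964 - 70\right) = -1251826 - -1034 = -1251826 + 1034 = -1250792$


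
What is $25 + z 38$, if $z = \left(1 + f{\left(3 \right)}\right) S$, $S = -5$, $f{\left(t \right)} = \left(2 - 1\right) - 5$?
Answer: $595$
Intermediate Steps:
$f{\left(t \right)} = -4$ ($f{\left(t \right)} = 1 - 5 = -4$)
$z = 15$ ($z = \left(1 - 4\right) \left(-5\right) = \left(-3\right) \left(-5\right) = 15$)
$25 + z 38 = 25 + 15 \cdot 38 = 25 + 570 = 595$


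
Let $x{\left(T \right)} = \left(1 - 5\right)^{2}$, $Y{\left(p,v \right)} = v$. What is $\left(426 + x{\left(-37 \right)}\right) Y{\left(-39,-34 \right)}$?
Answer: $-15028$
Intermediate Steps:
$x{\left(T \right)} = 16$ ($x{\left(T \right)} = \left(-4\right)^{2} = 16$)
$\left(426 + x{\left(-37 \right)}\right) Y{\left(-39,-34 \right)} = \left(426 + 16\right) \left(-34\right) = 442 \left(-34\right) = -15028$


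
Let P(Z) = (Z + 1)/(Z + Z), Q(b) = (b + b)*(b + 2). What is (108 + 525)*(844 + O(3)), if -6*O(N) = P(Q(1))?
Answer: 12820571/24 ≈ 5.3419e+5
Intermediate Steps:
Q(b) = 2*b*(2 + b) (Q(b) = (2*b)*(2 + b) = 2*b*(2 + b))
P(Z) = (1 + Z)/(2*Z) (P(Z) = (1 + Z)/((2*Z)) = (1 + Z)*(1/(2*Z)) = (1 + Z)/(2*Z))
O(N) = -7/72 (O(N) = -(1 + 2*1*(2 + 1))/(12*(2*1*(2 + 1))) = -(1 + 2*1*3)/(12*(2*1*3)) = -(1 + 6)/(12*6) = -7/(12*6) = -⅙*7/12 = -7/72)
(108 + 525)*(844 + O(3)) = (108 + 525)*(844 - 7/72) = 633*(60761/72) = 12820571/24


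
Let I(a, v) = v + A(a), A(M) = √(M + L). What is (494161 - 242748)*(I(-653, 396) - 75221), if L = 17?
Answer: -18811977725 + 502826*I*√159 ≈ -1.8812e+10 + 6.3404e+6*I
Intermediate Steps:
A(M) = √(17 + M) (A(M) = √(M + 17) = √(17 + M))
I(a, v) = v + √(17 + a)
(494161 - 242748)*(I(-653, 396) - 75221) = (494161 - 242748)*((396 + √(17 - 653)) - 75221) = 251413*((396 + √(-636)) - 75221) = 251413*((396 + 2*I*√159) - 75221) = 251413*(-74825 + 2*I*√159) = -18811977725 + 502826*I*√159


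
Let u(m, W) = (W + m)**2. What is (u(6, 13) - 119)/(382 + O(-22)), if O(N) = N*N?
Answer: 121/433 ≈ 0.27945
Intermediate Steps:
O(N) = N**2
(u(6, 13) - 119)/(382 + O(-22)) = ((13 + 6)**2 - 119)/(382 + (-22)**2) = (19**2 - 119)/(382 + 484) = (361 - 119)/866 = 242*(1/866) = 121/433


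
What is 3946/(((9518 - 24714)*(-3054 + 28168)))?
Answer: -1973/190816172 ≈ -1.0340e-5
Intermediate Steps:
3946/(((9518 - 24714)*(-3054 + 28168))) = 3946/((-15196*25114)) = 3946/(-381632344) = 3946*(-1/381632344) = -1973/190816172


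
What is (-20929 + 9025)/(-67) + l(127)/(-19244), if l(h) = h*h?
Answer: 227999933/1289348 ≈ 176.83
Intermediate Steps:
l(h) = h**2
(-20929 + 9025)/(-67) + l(127)/(-19244) = (-20929 + 9025)/(-67) + 127**2/(-19244) = -11904*(-1/67) + 16129*(-1/19244) = 11904/67 - 16129/19244 = 227999933/1289348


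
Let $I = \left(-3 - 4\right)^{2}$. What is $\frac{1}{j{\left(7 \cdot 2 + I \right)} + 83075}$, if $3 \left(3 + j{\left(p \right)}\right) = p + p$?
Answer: $\frac{1}{83114} \approx 1.2032 \cdot 10^{-5}$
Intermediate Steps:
$I = 49$ ($I = \left(-7\right)^{2} = 49$)
$j{\left(p \right)} = -3 + \frac{2 p}{3}$ ($j{\left(p \right)} = -3 + \frac{p + p}{3} = -3 + \frac{2 p}{3}$)
$\frac{1}{j{\left(7 \cdot 2 + I \right)} + 83075} = \frac{1}{\left(-3 + \frac{2 \left(7 \cdot 2 + 49\right)}{3}\right) + 83075} = \frac{1}{\left(-3 + \frac{2 \left(14 + 49\right)}{3}\right) + 83075} = \frac{1}{\left(-3 + \frac{2}{3} \cdot 63\right) + 83075} = \frac{1}{\left(-3 + 42\right) + 83075} = \frac{1}{39 + 83075} = \frac{1}{83114}$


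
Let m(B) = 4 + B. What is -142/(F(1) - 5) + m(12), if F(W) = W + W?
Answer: 190/3 ≈ 63.333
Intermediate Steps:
F(W) = 2*W
-142/(F(1) - 5) + m(12) = -142/(2*1 - 5) + (4 + 12) = -142/(2 - 5) + 16 = -142/(-3) + 16 = -142*(-⅓) + 16 = 142/3 + 16 = 190/3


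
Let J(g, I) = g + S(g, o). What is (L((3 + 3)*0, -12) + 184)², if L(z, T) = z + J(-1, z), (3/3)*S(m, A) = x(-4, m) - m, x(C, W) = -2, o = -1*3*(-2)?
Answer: 33124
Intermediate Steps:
o = 6 (o = -3*(-2) = 6)
S(m, A) = -2 - m
J(g, I) = -2 (J(g, I) = g + (-2 - g) = -2)
L(z, T) = -2 + z (L(z, T) = z - 2 = -2 + z)
(L((3 + 3)*0, -12) + 184)² = ((-2 + (3 + 3)*0) + 184)² = ((-2 + 6*0) + 184)² = ((-2 + 0) + 184)² = (-2 + 184)² = 182² = 33124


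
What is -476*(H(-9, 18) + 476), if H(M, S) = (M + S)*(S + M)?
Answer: -265132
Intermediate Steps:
H(M, S) = (M + S)**2 (H(M, S) = (M + S)*(M + S) = (M + S)**2)
-476*(H(-9, 18) + 476) = -476*((-9 + 18)**2 + 476) = -476*(9**2 + 476) = -476*(81 + 476) = -476*557 = -265132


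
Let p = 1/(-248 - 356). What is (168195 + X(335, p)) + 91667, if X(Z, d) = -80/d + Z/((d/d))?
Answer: 308517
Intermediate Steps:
p = -1/604 (p = 1/(-604) = -1/604 ≈ -0.0016556)
X(Z, d) = Z - 80/d (X(Z, d) = -80/d + Z/1 = -80/d + Z*1 = -80/d + Z = Z - 80/d)
(168195 + X(335, p)) + 91667 = (168195 + (335 - 80/(-1/604))) + 91667 = (168195 + (335 - 80*(-604))) + 91667 = (168195 + (335 + 48320)) + 91667 = (168195 + 48655) + 91667 = 216850 + 91667 = 308517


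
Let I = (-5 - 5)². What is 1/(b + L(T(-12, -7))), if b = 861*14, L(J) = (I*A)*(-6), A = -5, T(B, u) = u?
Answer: 1/15054 ≈ 6.6428e-5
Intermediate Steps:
I = 100 (I = (-10)² = 100)
L(J) = 3000 (L(J) = (100*(-5))*(-6) = -500*(-6) = 3000)
b = 12054
1/(b + L(T(-12, -7))) = 1/(12054 + 3000) = 1/15054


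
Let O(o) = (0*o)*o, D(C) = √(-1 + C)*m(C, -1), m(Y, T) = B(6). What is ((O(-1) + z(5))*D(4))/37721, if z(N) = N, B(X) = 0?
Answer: 0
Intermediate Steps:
m(Y, T) = 0
D(C) = 0 (D(C) = √(-1 + C)*0 = 0)
O(o) = 0 (O(o) = 0*o = 0)
((O(-1) + z(5))*D(4))/37721 = ((0 + 5)*0)/37721 = (5*0)*(1/37721) = 0*(1/37721) = 0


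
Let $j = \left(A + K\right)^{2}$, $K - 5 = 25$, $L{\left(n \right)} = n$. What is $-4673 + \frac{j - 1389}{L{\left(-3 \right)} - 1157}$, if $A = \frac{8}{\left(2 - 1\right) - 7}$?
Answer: $- \frac{9756203}{2088} \approx -4672.5$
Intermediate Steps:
$K = 30$ ($K = 5 + 25 = 30$)
$A = - \frac{4}{3}$ ($A = \frac{8}{1 - 7} = \frac{8}{-6} = 8 \left(- \frac{1}{6}\right) = - \frac{4}{3} \approx -1.3333$)
$j = \frac{7396}{9}$ ($j = \left(- \frac{4}{3} + 30\right)^{2} = \left(\frac{86}{3}\right)^{2} = \frac{7396}{9} \approx 821.78$)
$-4673 + \frac{j - 1389}{L{\left(-3 \right)} - 1157} = -4673 + \frac{\frac{7396}{9} - 1389}{-3 - 1157} = -4673 - \frac{5105}{9 \left(-1160\right)} = -4673 - - \frac{1021}{2088} = -4673 + \frac{1021}{2088} = - \frac{9756203}{2088}$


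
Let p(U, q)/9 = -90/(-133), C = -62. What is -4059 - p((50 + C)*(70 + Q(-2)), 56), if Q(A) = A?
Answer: -540657/133 ≈ -4065.1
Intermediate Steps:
p(U, q) = 810/133 (p(U, q) = 9*(-90/(-133)) = 9*(-90*(-1/133)) = 9*(90/133) = 810/133)
-4059 - p((50 + C)*(70 + Q(-2)), 56) = -4059 - 1*810/133 = -4059 - 810/133 = -540657/133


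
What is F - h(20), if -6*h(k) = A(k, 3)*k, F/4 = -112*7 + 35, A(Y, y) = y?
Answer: -2986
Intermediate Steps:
F = -2996 (F = 4*(-112*7 + 35) = 4*(-784 + 35) = 4*(-749) = -2996)
h(k) = -k/2
F - h(20) = -2996 - (-1)*20/2 = -2996 - 1*(-10) = -2996 + 10 = -2986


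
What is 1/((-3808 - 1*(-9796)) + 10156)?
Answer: 1/16144 ≈ 6.1942e-5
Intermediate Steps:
1/((-3808 - 1*(-9796)) + 10156) = 1/((-3808 + 9796) + 10156) = 1/(5988 + 10156) = 1/16144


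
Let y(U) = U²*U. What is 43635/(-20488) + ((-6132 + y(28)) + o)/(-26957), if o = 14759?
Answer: -1802771247/552295016 ≈ -3.2641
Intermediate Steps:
y(U) = U³
43635/(-20488) + ((-6132 + y(28)) + o)/(-26957) = 43635/(-20488) + ((-6132 + 28³) + 14759)/(-26957) = 43635*(-1/20488) + ((-6132 + 21952) + 14759)*(-1/26957) = -43635/20488 + (15820 + 14759)*(-1/26957) = -43635/20488 + 30579*(-1/26957) = -43635/20488 - 30579/26957 = -1802771247/552295016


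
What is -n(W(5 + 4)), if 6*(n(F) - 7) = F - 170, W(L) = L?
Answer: 119/6 ≈ 19.833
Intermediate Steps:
n(F) = -64/3 + F/6 (n(F) = 7 + (F - 170)/6 = 7 + (-170 + F)/6 = 7 + (-85/3 + F/6) = -64/3 + F/6)
-n(W(5 + 4)) = -(-64/3 + (5 + 4)/6) = -(-64/3 + (⅙)*9) = -(-64/3 + 3/2) = -1*(-119/6) = 119/6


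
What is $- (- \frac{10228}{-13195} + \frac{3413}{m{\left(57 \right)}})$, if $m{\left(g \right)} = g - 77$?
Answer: $\frac{1793199}{10556} \approx 169.87$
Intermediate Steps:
$m{\left(g \right)} = -77 + g$
$- (- \frac{10228}{-13195} + \frac{3413}{m{\left(57 \right)}}) = - (- \frac{10228}{-13195} + \frac{3413}{-77 + 57}) = - (\left(-10228\right) \left(- \frac{1}{13195}\right) + \frac{3413}{-20}) = - (\frac{10228}{13195} + 3413 \left(- \frac{1}{20}\right)) = - (\frac{10228}{13195} - \frac{3413}{20}) = \left(-1\right) \left(- \frac{1793199}{10556}\right) = \frac{1793199}{10556}$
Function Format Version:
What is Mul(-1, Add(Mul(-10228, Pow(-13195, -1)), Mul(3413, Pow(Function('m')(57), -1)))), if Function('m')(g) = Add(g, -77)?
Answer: Rational(1793199, 10556) ≈ 169.87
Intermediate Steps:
Function('m')(g) = Add(-77, g)
Mul(-1, Add(Mul(-10228, Pow(-13195, -1)), Mul(3413, Pow(Function('m')(57), -1)))) = Mul(-1, Add(Mul(-10228, Pow(-13195, -1)), Mul(3413, Pow(Add(-77, 57), -1)))) = Mul(-1, Add(Mul(-10228, Rational(-1, 13195)), Mul(3413, Pow(-20, -1)))) = Mul(-1, Add(Rational(10228, 13195), Mul(3413, Rational(-1, 20)))) = Mul(-1, Add(Rational(10228, 13195), Rational(-3413, 20))) = Mul(-1, Rational(-1793199, 10556)) = Rational(1793199, 10556)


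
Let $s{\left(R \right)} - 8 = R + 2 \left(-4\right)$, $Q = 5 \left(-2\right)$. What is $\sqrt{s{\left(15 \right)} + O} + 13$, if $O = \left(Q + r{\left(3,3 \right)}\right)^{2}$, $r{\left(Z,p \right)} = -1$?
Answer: $13 + 2 \sqrt{34} \approx 24.662$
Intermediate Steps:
$Q = -10$
$O = 121$ ($O = \left(-10 - 1\right)^{2} = \left(-11\right)^{2} = 121$)
$s{\left(R \right)} = R$ ($s{\left(R \right)} = 8 + \left(R + 2 \left(-4\right)\right) = 8 + \left(R - 8\right) = 8 + \left(-8 + R\right) = R$)
$\sqrt{s{\left(15 \right)} + O} + 13 = \sqrt{15 + 121} + 13 = \sqrt{136} + 13 = 2 \sqrt{34} + 13 = 13 + 2 \sqrt{34}$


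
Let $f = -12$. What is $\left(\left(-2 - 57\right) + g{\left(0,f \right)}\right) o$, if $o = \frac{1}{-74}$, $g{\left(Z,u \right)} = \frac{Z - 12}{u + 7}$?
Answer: $\frac{283}{370} \approx 0.76486$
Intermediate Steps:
$g{\left(Z,u \right)} = \frac{-12 + Z}{7 + u}$
$o = - \frac{1}{74} \approx -0.013514$
$\left(\left(-2 - 57\right) + g{\left(0,f \right)}\right) o = \left(\left(-2 - 57\right) + \frac{-12 + 0}{7 - 12}\right) \left(- \frac{1}{74}\right) = \left(\left(-2 - 57\right) + \frac{1}{-5} \left(-12\right)\right) \left(- \frac{1}{74}\right) = \left(-59 - - \frac{12}{5}\right) \left(- \frac{1}{74}\right) = \left(-59 + \frac{12}{5}\right) \left(- \frac{1}{74}\right) = \left(- \frac{283}{5}\right) \left(- \frac{1}{74}\right) = \frac{283}{370}$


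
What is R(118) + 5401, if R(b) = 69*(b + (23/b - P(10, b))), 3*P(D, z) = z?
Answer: 1279409/118 ≈ 10842.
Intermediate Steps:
P(D, z) = z/3
R(b) = 46*b + 1587/b (R(b) = 69*(b + (23/b - b/3)) = 69*(23/b + 2*b/3) = 46*b + 1587/b)
R(118) + 5401 = (46*118 + 1587/118) + 5401 = (5428 + 1587*(1/118)) + 5401 = (5428 + 1587/118) + 5401 = 642091/118 + 5401 = 1279409/118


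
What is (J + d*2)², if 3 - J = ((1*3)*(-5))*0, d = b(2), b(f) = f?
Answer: 49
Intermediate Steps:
d = 2
J = 3 (J = 3 - (1*3)*(-5)*0 = 3 - 3*(-5)*0 = 3 - (-15)*0 = 3 - 1*0 = 3 + 0 = 3)
(J + d*2)² = (3 + 2*2)² = (3 + 4)² = 7² = 49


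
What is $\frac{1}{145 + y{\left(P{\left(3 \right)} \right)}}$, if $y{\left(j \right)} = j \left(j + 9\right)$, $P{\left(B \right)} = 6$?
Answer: $\frac{1}{235} \approx 0.0042553$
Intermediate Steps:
$y{\left(j \right)} = j \left(9 + j\right)$
$\frac{1}{145 + y{\left(P{\left(3 \right)} \right)}} = \frac{1}{145 + 6 \left(9 + 6\right)} = \frac{1}{145 + 6 \cdot 15} = \frac{1}{145 + 90} = \frac{1}{235}$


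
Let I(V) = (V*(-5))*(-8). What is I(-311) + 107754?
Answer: 95314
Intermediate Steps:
I(V) = 40*V (I(V) = -5*V*(-8) = 40*V)
I(-311) + 107754 = 40*(-311) + 107754 = -12440 + 107754 = 95314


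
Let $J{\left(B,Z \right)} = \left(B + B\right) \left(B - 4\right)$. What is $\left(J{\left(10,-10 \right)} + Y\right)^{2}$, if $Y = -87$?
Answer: $1089$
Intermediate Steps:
$J{\left(B,Z \right)} = 2 B \left(-4 + B\right)$
$\left(J{\left(10,-10 \right)} + Y\right)^{2} = \left(2 \cdot 10 \left(-4 + 10\right) - 87\right)^{2} = \left(2 \cdot 10 \cdot 6 - 87\right)^{2} = \left(120 - 87\right)^{2} = 33^{2} = 1089$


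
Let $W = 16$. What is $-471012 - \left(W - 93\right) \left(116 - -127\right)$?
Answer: $-452301$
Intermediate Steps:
$-471012 - \left(W - 93\right) \left(116 - -127\right) = -471012 - \left(16 - 93\right) \left(116 - -127\right) = -471012 - - 77 \left(116 + 127\right) = -471012 - \left(-77\right) 243 = -471012 - -18711 = -471012 + 18711 = -452301$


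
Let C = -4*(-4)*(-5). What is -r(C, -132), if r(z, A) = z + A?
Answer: 212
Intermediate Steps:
C = -80 (C = 16*(-5) = -80)
r(z, A) = A + z
-r(C, -132) = -(-132 - 80) = -1*(-212) = 212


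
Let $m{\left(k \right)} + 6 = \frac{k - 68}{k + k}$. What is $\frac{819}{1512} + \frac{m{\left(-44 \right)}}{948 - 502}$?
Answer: $\frac{31265}{58872} \approx 0.53107$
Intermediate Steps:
$m{\left(k \right)} = -6 + \frac{-68 + k}{2 k}$ ($m{\left(k \right)} = -6 + \frac{k - 68}{k + k} = -6 + \frac{-68 + k}{2 k}$)
$\frac{819}{1512} + \frac{m{\left(-44 \right)}}{948 - 502} = \frac{819}{1512} + \frac{- \frac{11}{2} - \frac{34}{-44}}{948 - 502} = 819 \cdot \frac{1}{1512} + \frac{- \frac{11}{2} - - \frac{17}{22}}{948 - 502} = \frac{13}{24} + \frac{- \frac{11}{2} + \frac{17}{22}}{446} = \frac{13}{24} - \frac{26}{2453} = \frac{31265}{58872}$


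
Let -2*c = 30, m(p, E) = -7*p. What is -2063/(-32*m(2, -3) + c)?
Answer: -2063/433 ≈ -4.7644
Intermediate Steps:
c = -15 (c = -1/2*30 = -15)
-2063/(-32*m(2, -3) + c) = -2063/(-(-224)*2 - 15) = -2063/(-32*(-14) - 15) = -2063/(448 - 15) = -2063/433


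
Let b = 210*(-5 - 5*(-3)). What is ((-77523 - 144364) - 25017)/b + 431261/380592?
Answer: -1107905227/9514800 ≈ -116.44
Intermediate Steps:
b = 2100 (b = 210*(-5 + 15) = 210*10 = 2100)
((-77523 - 144364) - 25017)/b + 431261/380592 = ((-77523 - 144364) - 25017)/2100 + 431261/380592 = (-221887 - 25017)*(1/2100) + 431261*(1/380592) = -246904*1/2100 + 431261/380592 = -8818/75 + 431261/380592 = -1107905227/9514800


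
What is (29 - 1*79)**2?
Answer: 2500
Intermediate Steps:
(29 - 1*79)**2 = (29 - 79)**2 = (-50)**2 = 2500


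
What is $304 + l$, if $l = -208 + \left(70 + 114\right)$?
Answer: $280$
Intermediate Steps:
$l = -24$ ($l = -208 + 184 = -24$)
$304 + l = 304 - 24 = 280$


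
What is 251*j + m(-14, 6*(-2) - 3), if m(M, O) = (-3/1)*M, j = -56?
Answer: -14014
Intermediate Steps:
m(M, O) = -3*M (m(M, O) = (-3*1)*M = -3*M)
251*j + m(-14, 6*(-2) - 3) = 251*(-56) - 3*(-14) = -14056 + 42 = -14014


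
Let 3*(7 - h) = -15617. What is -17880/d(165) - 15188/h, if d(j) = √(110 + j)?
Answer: -22782/7819 - 3576*√11/11 ≈ -1081.1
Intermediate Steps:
h = 15638/3 (h = 7 - ⅓*(-15617) = 7 + 15617/3 = 15638/3 ≈ 5212.7)
-17880/d(165) - 15188/h = -17880/√(110 + 165) - 15188/15638/3 = -17880*√11/55 - 15188*3/15638 = -17880*√11/55 - 22782/7819 = -3576*√11/11 - 22782/7819 = -22782/7819 - 3576*√11/11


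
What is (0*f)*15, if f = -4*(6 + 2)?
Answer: 0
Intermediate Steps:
f = -32 (f = -4*8 = -32)
(0*f)*15 = (0*(-32))*15 = 0*15 = 0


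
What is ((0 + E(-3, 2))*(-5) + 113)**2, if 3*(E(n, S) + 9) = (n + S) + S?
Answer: 219961/9 ≈ 24440.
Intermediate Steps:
E(n, S) = -9 + n/3 + 2*S/3 (E(n, S) = -9 + ((n + S) + S)/3 = -9 + ((S + n) + S)/3 = -9 + (n + 2*S)/3 = -9 + (n/3 + 2*S/3) = -9 + n/3 + 2*S/3)
((0 + E(-3, 2))*(-5) + 113)**2 = ((0 + (-9 + (1/3)*(-3) + (2/3)*2))*(-5) + 113)**2 = ((0 + (-9 - 1 + 4/3))*(-5) + 113)**2 = ((0 - 26/3)*(-5) + 113)**2 = (-26/3*(-5) + 113)**2 = (130/3 + 113)**2 = (469/3)**2 = 219961/9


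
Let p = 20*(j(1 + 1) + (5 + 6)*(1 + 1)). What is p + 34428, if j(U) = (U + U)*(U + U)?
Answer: 35188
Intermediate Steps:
j(U) = 4*U² (j(U) = (2*U)*(2*U) = 4*U²)
p = 760 (p = 20*(4*(1 + 1)² + (5 + 6)*(1 + 1)) = 20*(4*2² + 11*2) = 20*(4*4 + 22) = 20*(16 + 22) = 20*38 = 760)
p + 34428 = 760 + 34428 = 35188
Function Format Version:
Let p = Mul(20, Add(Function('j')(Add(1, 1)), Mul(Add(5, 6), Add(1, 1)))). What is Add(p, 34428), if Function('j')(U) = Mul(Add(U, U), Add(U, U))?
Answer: 35188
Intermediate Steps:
Function('j')(U) = Mul(4, Pow(U, 2)) (Function('j')(U) = Mul(Mul(2, U), Mul(2, U)) = Mul(4, Pow(U, 2)))
p = 760 (p = Mul(20, Add(Mul(4, Pow(Add(1, 1), 2)), Mul(Add(5, 6), Add(1, 1)))) = Mul(20, Add(Mul(4, Pow(2, 2)), Mul(11, 2))) = Mul(20, Add(Mul(4, 4), 22)) = Mul(20, Add(16, 22)) = Mul(20, 38) = 760)
Add(p, 34428) = Add(760, 34428) = 35188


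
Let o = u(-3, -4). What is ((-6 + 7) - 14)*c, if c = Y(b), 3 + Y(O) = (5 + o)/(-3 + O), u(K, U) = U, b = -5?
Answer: 325/8 ≈ 40.625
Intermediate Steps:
o = -4
Y(O) = -3 + 1/(-3 + O) (Y(O) = -3 + (5 - 4)/(-3 + O) = -3 + 1/(-3 + O))
c = -25/8 (c = (10 - 3*(-5))/(-3 - 5) = (10 + 15)/(-8) = -⅛*25 = -25/8 ≈ -3.1250)
((-6 + 7) - 14)*c = ((-6 + 7) - 14)*(-25/8) = (1 - 14)*(-25/8) = -13*(-25/8) = 325/8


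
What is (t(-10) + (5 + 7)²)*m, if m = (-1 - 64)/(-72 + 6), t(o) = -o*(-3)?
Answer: 1235/11 ≈ 112.27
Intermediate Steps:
t(o) = 3*o
m = 65/66 (m = -65/(-66) = -65*(-1/66) = 65/66 ≈ 0.98485)
(t(-10) + (5 + 7)²)*m = (3*(-10) + (5 + 7)²)*(65/66) = (-30 + 12²)*(65/66) = (-30 + 144)*(65/66) = 114*(65/66) = 1235/11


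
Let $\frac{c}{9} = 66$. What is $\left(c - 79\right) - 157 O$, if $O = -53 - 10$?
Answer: $10406$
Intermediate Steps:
$c = 594$ ($c = 9 \cdot 66 = 594$)
$O = -63$ ($O = -53 - 10 = -63$)
$\left(c - 79\right) - 157 O = \left(594 - 79\right) - -9891 = 515 + 9891 = 10406$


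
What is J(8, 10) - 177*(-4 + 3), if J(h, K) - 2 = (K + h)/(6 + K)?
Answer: 1441/8 ≈ 180.13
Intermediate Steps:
J(h, K) = 2 + (K + h)/(6 + K)
J(8, 10) - 177*(-4 + 3) = (12 + 8 + 3*10)/(6 + 10) - 177*(-4 + 3) = (12 + 8 + 30)/16 - 177*(-1) = (1/16)*50 - 59*(-3) = 25/8 + 177 = 1441/8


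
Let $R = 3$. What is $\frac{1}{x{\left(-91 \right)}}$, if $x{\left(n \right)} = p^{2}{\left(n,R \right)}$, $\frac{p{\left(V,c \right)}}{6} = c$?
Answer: $\frac{1}{324} \approx 0.0030864$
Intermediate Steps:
$p{\left(V,c \right)} = 6 c$
$x{\left(n \right)} = 324$ ($x{\left(n \right)} = \left(6 \cdot 3\right)^{2} = 18^{2} = 324$)
$\frac{1}{x{\left(-91 \right)}} = \frac{1}{324}$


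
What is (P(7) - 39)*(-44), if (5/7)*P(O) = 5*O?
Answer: -440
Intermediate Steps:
P(O) = 7*O (P(O) = 7*(5*O)/5 = 7*O)
(P(7) - 39)*(-44) = (7*7 - 39)*(-44) = (49 - 39)*(-44) = 10*(-44) = -440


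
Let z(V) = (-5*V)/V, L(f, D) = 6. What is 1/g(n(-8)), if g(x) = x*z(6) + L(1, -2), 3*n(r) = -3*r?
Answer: -1/34 ≈ -0.029412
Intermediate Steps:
n(r) = -r (n(r) = (-3*r)/3 = -r)
z(V) = -5
g(x) = 6 - 5*x (g(x) = x*(-5) + 6 = -5*x + 6 = 6 - 5*x)
1/g(n(-8)) = 1/(6 - (-5)*(-8)) = 1/(6 - 5*8) = 1/(6 - 40) = 1/(-34) = -1/34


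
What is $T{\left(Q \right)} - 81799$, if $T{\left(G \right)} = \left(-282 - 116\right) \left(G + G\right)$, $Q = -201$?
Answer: $78197$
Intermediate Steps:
$T{\left(G \right)} = - 796 G$ ($T{\left(G \right)} = - 398 \cdot 2 G = - 796 G$)
$T{\left(Q \right)} - 81799 = \left(-796\right) \left(-201\right) - 81799 = 159996 - 81799 = 78197$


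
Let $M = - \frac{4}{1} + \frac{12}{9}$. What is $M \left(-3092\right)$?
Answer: $\frac{24736}{3} \approx 8245.3$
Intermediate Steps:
$M = - \frac{8}{3}$ ($M = \left(-4\right) 1 + 12 \cdot \frac{1}{9} = -4 + \frac{4}{3} = - \frac{8}{3} \approx -2.6667$)
$M \left(-3092\right) = \left(- \frac{8}{3}\right) \left(-3092\right) = \frac{24736}{3}$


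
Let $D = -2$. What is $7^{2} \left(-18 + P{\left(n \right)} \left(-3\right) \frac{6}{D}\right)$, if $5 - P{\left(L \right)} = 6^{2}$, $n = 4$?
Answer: $-14553$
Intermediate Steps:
$P{\left(L \right)} = -31$ ($P{\left(L \right)} = 5 - 6^{2} = 5 - 36 = -31$)
$7^{2} \left(-18 + P{\left(n \right)} \left(-3\right) \frac{6}{D}\right) = 7^{2} \left(-18 + \left(-31\right) \left(-3\right) \frac{6}{-2}\right) = 49 \left(-18 + 93 \cdot 6 \left(- \frac{1}{2}\right)\right) = 49 \left(-18 + 93 \left(-3\right)\right) = 49 \left(-18 - 279\right) = 49 \left(-297\right) = -14553$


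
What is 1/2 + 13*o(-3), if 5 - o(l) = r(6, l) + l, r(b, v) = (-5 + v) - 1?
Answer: 443/2 ≈ 221.50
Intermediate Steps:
r(b, v) = -6 + v
o(l) = 11 - 2*l (o(l) = 5 - ((-6 + l) + l) = 5 - (-6 + 2*l) = 5 + (6 - 2*l) = 11 - 2*l)
1/2 + 13*o(-3) = 1/2 + 13*(11 - 2*(-3)) = 1/2 + 13*(11 + 6) = 1/2 + 13*17 = 1/2 + 221 = 443/2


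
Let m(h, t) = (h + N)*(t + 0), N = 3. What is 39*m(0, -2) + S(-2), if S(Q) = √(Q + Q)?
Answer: -234 + 2*I ≈ -234.0 + 2.0*I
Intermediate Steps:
S(Q) = √2*√Q (S(Q) = √(2*Q) = √2*√Q)
m(h, t) = t*(3 + h) (m(h, t) = (h + 3)*(t + 0) = (3 + h)*t = t*(3 + h))
39*m(0, -2) + S(-2) = 39*(-2*(3 + 0)) + √2*√(-2) = 39*(-2*3) + √2*(I*√2) = 39*(-6) + 2*I = -234 + 2*I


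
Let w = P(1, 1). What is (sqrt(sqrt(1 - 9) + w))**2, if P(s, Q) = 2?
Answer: 2 + 2*I*sqrt(2) ≈ 2.0 + 2.8284*I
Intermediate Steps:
w = 2
(sqrt(sqrt(1 - 9) + w))**2 = (sqrt(sqrt(1 - 9) + 2))**2 = (sqrt(sqrt(-8) + 2))**2 = (sqrt(2*I*sqrt(2) + 2))**2 = (sqrt(2 + 2*I*sqrt(2)))**2 = 2 + 2*I*sqrt(2)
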